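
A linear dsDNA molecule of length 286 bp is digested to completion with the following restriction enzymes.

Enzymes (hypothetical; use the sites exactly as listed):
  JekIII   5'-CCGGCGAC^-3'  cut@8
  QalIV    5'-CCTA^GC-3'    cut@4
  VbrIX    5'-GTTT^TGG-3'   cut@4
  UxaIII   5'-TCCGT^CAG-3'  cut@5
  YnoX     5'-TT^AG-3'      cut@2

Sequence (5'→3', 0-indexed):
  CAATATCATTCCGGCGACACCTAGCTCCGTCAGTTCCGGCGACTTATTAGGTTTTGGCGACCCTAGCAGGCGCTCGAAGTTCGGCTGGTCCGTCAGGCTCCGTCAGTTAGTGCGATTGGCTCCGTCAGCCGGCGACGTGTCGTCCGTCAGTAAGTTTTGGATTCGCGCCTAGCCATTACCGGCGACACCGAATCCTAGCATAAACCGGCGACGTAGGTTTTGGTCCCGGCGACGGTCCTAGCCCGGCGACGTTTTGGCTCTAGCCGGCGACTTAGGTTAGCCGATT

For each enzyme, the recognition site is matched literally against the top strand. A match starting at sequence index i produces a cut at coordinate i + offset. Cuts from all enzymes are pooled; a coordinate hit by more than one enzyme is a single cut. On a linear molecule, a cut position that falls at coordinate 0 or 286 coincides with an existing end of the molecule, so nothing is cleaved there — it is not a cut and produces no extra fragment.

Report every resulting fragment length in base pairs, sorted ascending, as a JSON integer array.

Scan for sites:
  JekIII CCGGCGAC/8: at [10, 35, 128, 178, 204, 225, 242, 263] ⇒ [18, 43, 136, 186, 212, 233, 250, 271]
  QalIV CCTAGC/4: at [19, 61, 167, 193, 236] ⇒ [23, 65, 171, 197, 240]
  VbrIX GTTTTGG/4: at [50, 153, 216, 250] ⇒ [54, 157, 220, 254]
  UxaIII TCCGTCAG/5: at [25, 88, 98, 120, 142] ⇒ [30, 93, 103, 125, 147]
  YnoX TTAG/2: at [46, 106, 271, 276] ⇒ [48, 108, 273, 278]

All cut coordinates (distinct, sorted): [18, 23, 30, 43, 48, 54, 65, 93, 103, 108, 125, 136, 147, 157, 171, 186, 197, 212, 220, 233, 240, 250, 254, 271, 273, 278]

Fragments:
  [0,18): 18 bp
  [18,23): 5 bp
  [23,30): 7 bp
  [30,43): 13 bp
  [43,48): 5 bp
  [48,54): 6 bp
  [54,65): 11 bp
  [65,93): 28 bp
  [93,103): 10 bp
  [103,108): 5 bp
  [108,125): 17 bp
  [125,136): 11 bp
  [136,147): 11 bp
  [147,157): 10 bp
  [157,171): 14 bp
  [171,186): 15 bp
  [186,197): 11 bp
  [197,212): 15 bp
  [212,220): 8 bp
  [220,233): 13 bp
  [233,240): 7 bp
  [240,250): 10 bp
  [250,254): 4 bp
  [254,271): 17 bp
  [271,273): 2 bp
  [273,278): 5 bp
  [278,286): 8 bp

[2,4,5,5,5,5,6,7,7,8,8,10,10,10,11,11,11,11,13,13,14,15,15,17,17,18,28]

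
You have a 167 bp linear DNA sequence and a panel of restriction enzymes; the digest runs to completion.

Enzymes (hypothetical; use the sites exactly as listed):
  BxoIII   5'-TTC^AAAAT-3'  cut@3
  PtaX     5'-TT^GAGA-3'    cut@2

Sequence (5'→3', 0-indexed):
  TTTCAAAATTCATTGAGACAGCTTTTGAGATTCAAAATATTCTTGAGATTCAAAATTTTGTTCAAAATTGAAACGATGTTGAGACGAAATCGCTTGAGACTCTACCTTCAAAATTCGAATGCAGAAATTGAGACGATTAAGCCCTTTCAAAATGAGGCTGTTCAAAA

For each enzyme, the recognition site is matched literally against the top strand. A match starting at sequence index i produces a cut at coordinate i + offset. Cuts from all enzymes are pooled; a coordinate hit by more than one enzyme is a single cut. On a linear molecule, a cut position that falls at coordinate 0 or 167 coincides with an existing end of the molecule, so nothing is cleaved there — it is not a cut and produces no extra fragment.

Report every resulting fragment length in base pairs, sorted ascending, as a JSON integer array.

Scan for sites:
  BxoIII TTCAAAAT/3: at [1, 30, 48, 60, 106, 145] ⇒ [4, 33, 51, 63, 109, 148]
  PtaX TTGAGA/2: at [12, 24, 42, 78, 93, 127] ⇒ [14, 26, 44, 80, 95, 129]

Pooled cuts: [4, 14, 26, 33, 44, 51, 63, 80, 95, 109, 129, 148]

Fragments:
  [0,4): 4 bp
  [4,14): 10 bp
  [14,26): 12 bp
  [26,33): 7 bp
  [33,44): 11 bp
  [44,51): 7 bp
  [51,63): 12 bp
  [63,80): 17 bp
  [80,95): 15 bp
  [95,109): 14 bp
  [109,129): 20 bp
  [129,148): 19 bp
  [148,167): 19 bp

[4,7,7,10,11,12,12,14,15,17,19,19,20]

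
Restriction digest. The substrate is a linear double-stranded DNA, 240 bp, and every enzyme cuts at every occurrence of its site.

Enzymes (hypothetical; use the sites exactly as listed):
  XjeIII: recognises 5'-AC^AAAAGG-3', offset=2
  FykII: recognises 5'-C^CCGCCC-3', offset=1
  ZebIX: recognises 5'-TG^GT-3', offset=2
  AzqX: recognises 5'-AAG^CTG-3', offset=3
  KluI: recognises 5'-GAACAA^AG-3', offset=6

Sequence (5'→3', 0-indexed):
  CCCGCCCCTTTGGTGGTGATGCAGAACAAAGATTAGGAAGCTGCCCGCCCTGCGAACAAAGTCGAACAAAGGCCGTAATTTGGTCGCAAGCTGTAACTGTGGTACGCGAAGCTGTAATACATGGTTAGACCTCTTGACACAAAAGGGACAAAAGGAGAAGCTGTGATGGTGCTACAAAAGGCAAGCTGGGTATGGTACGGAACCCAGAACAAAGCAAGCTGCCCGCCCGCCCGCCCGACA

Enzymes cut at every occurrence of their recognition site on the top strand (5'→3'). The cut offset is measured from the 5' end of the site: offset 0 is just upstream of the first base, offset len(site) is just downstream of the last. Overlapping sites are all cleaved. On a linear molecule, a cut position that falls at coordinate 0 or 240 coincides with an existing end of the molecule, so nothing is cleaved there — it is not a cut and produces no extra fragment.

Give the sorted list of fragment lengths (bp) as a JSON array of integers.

[1,3,4,4,4,4,6,7,8,8,9,9,10,10,10,10,11,11,11,11,12,13,14,15,17,18]

Scan for sites:
  XjeIII ACAAAAGG/2: at [138, 147, 173] ⇒ [140, 149, 175]
  FykII CCCGCCC/1: at [0, 43, 221, 225, 229] ⇒ [1, 44, 222, 226, 230]
  ZebIX TGGT/2: at [10, 13, 80, 99, 121, 166, 192] ⇒ [12, 15, 82, 101, 123, 168, 194]
  AzqX AAGCTG/3: at [37, 87, 108, 157, 182, 215] ⇒ [40, 90, 111, 160, 185, 218]
  KluI GAACAAAG/6: at [23, 53, 63, 206] ⇒ [29, 59, 69, 212]

Pooled cuts: [1, 12, 15, 29, 40, 44, 59, 69, 82, 90, 101, 111, 123, 140, 149, 160, 168, 175, 185, 194, 212, 218, 222, 226, 230]

Fragments:
  [0,1): 1 bp
  [1,12): 11 bp
  [12,15): 3 bp
  [15,29): 14 bp
  [29,40): 11 bp
  [40,44): 4 bp
  [44,59): 15 bp
  [59,69): 10 bp
  [69,82): 13 bp
  [82,90): 8 bp
  [90,101): 11 bp
  [101,111): 10 bp
  [111,123): 12 bp
  [123,140): 17 bp
  [140,149): 9 bp
  [149,160): 11 bp
  [160,168): 8 bp
  [168,175): 7 bp
  [175,185): 10 bp
  [185,194): 9 bp
  [194,212): 18 bp
  [212,218): 6 bp
  [218,222): 4 bp
  [222,226): 4 bp
  [226,230): 4 bp
  [230,240): 10 bp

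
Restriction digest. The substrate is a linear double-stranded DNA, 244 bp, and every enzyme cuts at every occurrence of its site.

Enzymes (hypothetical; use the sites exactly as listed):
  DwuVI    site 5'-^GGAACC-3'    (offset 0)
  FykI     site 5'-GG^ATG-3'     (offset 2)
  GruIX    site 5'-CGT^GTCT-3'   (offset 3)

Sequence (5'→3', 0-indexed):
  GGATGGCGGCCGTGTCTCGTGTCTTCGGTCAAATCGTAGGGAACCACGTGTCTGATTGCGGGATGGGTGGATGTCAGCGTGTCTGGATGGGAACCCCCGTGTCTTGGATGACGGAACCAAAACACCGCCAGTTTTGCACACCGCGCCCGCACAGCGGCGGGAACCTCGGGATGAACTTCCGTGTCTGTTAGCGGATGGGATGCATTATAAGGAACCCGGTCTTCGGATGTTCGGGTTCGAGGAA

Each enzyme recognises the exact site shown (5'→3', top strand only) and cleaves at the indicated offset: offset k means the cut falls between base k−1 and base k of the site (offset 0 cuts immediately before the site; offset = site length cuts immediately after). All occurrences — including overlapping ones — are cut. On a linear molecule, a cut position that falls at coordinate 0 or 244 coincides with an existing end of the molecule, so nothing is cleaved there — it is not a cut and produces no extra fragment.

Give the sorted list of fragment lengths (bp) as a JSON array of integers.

[2,3,5,5,6,7,7,8,10,10,11,11,11,11,12,12,13,16,18,19,47]

Scan for sites:
  DwuVI GGAACC/0: at [39, 89, 112, 159, 210] ⇒ [39, 89, 112, 159, 210]
  FykI GGATG/2: at [0, 60, 68, 84, 105, 168, 192, 197, 224] ⇒ [2, 62, 70, 86, 107, 170, 194, 199, 226]
  GruIX CGTGTCT/3: at [10, 17, 46, 77, 97, 179] ⇒ [13, 20, 49, 80, 100, 182]

Pooled cuts: [2, 13, 20, 39, 49, 62, 70, 80, 86, 89, 100, 107, 112, 159, 170, 182, 194, 199, 210, 226]

Fragments:
  [0,2): 2 bp
  [2,13): 11 bp
  [13,20): 7 bp
  [20,39): 19 bp
  [39,49): 10 bp
  [49,62): 13 bp
  [62,70): 8 bp
  [70,80): 10 bp
  [80,86): 6 bp
  [86,89): 3 bp
  [89,100): 11 bp
  [100,107): 7 bp
  [107,112): 5 bp
  [112,159): 47 bp
  [159,170): 11 bp
  [170,182): 12 bp
  [182,194): 12 bp
  [194,199): 5 bp
  [199,210): 11 bp
  [210,226): 16 bp
  [226,244): 18 bp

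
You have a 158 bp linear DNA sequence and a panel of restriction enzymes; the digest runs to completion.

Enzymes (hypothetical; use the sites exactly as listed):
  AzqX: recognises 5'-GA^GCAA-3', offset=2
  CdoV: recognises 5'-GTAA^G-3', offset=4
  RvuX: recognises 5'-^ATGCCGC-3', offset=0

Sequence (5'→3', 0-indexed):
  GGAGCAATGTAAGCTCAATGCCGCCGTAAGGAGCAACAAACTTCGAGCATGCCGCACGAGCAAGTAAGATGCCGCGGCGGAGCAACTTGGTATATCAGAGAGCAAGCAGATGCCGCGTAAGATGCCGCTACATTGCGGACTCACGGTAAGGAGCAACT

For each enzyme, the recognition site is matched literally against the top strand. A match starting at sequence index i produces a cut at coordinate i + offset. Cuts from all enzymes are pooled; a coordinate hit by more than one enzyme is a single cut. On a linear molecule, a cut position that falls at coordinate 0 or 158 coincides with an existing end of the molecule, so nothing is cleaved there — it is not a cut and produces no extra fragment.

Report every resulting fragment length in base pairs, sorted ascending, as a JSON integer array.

Site scan:
  AzqX GAGCAA/2: at [1, 30, 57, 79, 99, 150] ⇒ [3, 32, 59, 81, 101, 152]
  CdoV GTAAG/4: at [8, 25, 63, 116, 145] ⇒ [12, 29, 67, 120, 149]
  RvuX ATGCCGC/0: at [17, 48, 68, 109, 121] ⇒ [17, 48, 68, 109, 121]

Pooled cuts: [3, 12, 17, 29, 32, 48, 59, 67, 68, 81, 101, 109, 120, 121, 149, 152]

Fragments:
  [0,3): 3 bp
  [3,12): 9 bp
  [12,17): 5 bp
  [17,29): 12 bp
  [29,32): 3 bp
  [32,48): 16 bp
  [48,59): 11 bp
  [59,67): 8 bp
  [67,68): 1 bp
  [68,81): 13 bp
  [81,101): 20 bp
  [101,109): 8 bp
  [109,120): 11 bp
  [120,121): 1 bp
  [121,149): 28 bp
  [149,152): 3 bp
  [152,158): 6 bp

[1,1,3,3,3,5,6,8,8,9,11,11,12,13,16,20,28]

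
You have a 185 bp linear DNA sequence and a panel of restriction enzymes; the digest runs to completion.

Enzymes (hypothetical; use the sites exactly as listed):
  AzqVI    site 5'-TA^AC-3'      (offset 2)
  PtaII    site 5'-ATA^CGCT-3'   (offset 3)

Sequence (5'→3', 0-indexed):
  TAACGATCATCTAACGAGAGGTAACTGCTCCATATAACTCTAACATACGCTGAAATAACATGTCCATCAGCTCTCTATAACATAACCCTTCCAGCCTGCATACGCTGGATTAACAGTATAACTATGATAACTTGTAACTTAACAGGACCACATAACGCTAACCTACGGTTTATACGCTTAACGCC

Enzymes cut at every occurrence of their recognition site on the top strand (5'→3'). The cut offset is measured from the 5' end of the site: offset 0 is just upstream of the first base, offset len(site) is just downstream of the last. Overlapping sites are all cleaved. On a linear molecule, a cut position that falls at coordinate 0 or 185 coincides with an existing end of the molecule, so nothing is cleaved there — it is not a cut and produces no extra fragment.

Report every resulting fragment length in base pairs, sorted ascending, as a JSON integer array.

[2,5,5,5,5,6,6,6,7,8,9,10,10,10,11,13,13,14,18,22]

Scan for sites:
  AzqVI TAAC/2: at [0, 11, 21, 34, 40, 55, 77, 82, 110, 118, 127, 134, 139, 152, 158, 178] ⇒ [2, 13, 23, 36, 42, 57, 79, 84, 112, 120, 129, 136, 141, 154, 160, 180]
  PtaII ATACGCT/3: at [44, 99, 171] ⇒ [47, 102, 174]

All cut coordinates (distinct, sorted): [2, 13, 23, 36, 42, 47, 57, 79, 84, 102, 112, 120, 129, 136, 141, 154, 160, 174, 180]

Fragment lengths:
  [0,2): 2 bp
  [2,13): 11 bp
  [13,23): 10 bp
  [23,36): 13 bp
  [36,42): 6 bp
  [42,47): 5 bp
  [47,57): 10 bp
  [57,79): 22 bp
  [79,84): 5 bp
  [84,102): 18 bp
  [102,112): 10 bp
  [112,120): 8 bp
  [120,129): 9 bp
  [129,136): 7 bp
  [136,141): 5 bp
  [141,154): 13 bp
  [154,160): 6 bp
  [160,174): 14 bp
  [174,180): 6 bp
  [180,185): 5 bp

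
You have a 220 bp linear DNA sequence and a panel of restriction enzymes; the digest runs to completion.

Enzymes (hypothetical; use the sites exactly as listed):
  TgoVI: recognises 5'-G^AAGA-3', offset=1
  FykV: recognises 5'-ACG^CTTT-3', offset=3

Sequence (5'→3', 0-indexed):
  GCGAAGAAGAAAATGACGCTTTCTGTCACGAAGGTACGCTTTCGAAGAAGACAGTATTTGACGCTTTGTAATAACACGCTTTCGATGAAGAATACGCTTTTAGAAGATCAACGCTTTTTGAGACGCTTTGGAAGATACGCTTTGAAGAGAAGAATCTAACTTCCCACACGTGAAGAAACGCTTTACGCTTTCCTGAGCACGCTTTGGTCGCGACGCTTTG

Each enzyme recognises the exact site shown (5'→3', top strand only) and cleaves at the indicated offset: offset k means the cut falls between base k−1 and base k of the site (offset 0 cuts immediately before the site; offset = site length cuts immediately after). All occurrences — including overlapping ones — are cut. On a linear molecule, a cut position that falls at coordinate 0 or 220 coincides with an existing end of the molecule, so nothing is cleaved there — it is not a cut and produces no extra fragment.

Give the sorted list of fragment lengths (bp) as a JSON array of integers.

Site scan:
  TgoVI (GAAGA, off=1): starts [2, 5, 43, 46, 86, 102, 130, 143, 148, 171] → cuts [3, 6, 44, 47, 87, 103, 131, 144, 149, 172]
  FykV (ACGCTTT, off=3): starts [15, 35, 60, 75, 93, 110, 122, 136, 177, 184, 198, 212] → cuts [18, 38, 63, 78, 96, 113, 125, 139, 180, 187, 201, 215]

Pooled cuts: [3, 6, 18, 38, 44, 47, 63, 78, 87, 96, 103, 113, 125, 131, 139, 144, 149, 172, 180, 187, 201, 215]

Fragments:
  [0,3): 3 bp
  [3,6): 3 bp
  [6,18): 12 bp
  [18,38): 20 bp
  [38,44): 6 bp
  [44,47): 3 bp
  [47,63): 16 bp
  [63,78): 15 bp
  [78,87): 9 bp
  [87,96): 9 bp
  [96,103): 7 bp
  [103,113): 10 bp
  [113,125): 12 bp
  [125,131): 6 bp
  [131,139): 8 bp
  [139,144): 5 bp
  [144,149): 5 bp
  [149,172): 23 bp
  [172,180): 8 bp
  [180,187): 7 bp
  [187,201): 14 bp
  [201,215): 14 bp
  [215,220): 5 bp

[3,3,3,5,5,5,6,6,7,7,8,8,9,9,10,12,12,14,14,15,16,20,23]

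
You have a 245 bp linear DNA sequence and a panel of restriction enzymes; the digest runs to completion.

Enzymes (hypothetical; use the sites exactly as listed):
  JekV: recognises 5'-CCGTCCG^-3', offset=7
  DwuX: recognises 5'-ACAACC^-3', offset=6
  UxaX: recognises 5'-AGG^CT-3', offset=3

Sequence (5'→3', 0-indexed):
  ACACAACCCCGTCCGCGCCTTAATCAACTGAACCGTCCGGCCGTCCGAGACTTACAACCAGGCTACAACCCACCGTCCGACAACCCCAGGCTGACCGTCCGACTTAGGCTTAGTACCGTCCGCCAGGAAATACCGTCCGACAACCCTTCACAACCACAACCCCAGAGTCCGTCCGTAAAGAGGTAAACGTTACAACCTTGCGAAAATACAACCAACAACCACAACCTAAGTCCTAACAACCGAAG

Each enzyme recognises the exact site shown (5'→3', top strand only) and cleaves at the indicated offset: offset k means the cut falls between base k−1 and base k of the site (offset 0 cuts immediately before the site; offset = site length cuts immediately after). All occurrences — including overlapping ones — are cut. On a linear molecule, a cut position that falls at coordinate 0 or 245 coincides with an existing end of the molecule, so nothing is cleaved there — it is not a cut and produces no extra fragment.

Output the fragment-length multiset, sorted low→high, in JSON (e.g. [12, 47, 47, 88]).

[3,4,5,6,6,6,6,7,7,7,8,8,8,9,10,11,12,14,14,15,16,17,22,24]

Site scan:
  JekV CCGTCCG/7: at [8, 32, 40, 72, 94, 115, 132, 168] ⇒ [15, 39, 47, 79, 101, 122, 139, 175]
  DwuX ACAACC/6: at [2, 53, 64, 79, 139, 149, 155, 191, 207, 214, 220, 235] ⇒ [8, 59, 70, 85, 145, 155, 161, 197, 213, 220, 226, 241]
  UxaX AGGCT/3: at [59, 87, 105] ⇒ [62, 90, 108]

Pooled cuts: [8, 15, 39, 47, 59, 62, 70, 79, 85, 90, 101, 108, 122, 139, 145, 155, 161, 175, 197, 213, 220, 226, 241]

Fragment lengths:
  [0,8): 8 bp
  [8,15): 7 bp
  [15,39): 24 bp
  [39,47): 8 bp
  [47,59): 12 bp
  [59,62): 3 bp
  [62,70): 8 bp
  [70,79): 9 bp
  [79,85): 6 bp
  [85,90): 5 bp
  [90,101): 11 bp
  [101,108): 7 bp
  [108,122): 14 bp
  [122,139): 17 bp
  [139,145): 6 bp
  [145,155): 10 bp
  [155,161): 6 bp
  [161,175): 14 bp
  [175,197): 22 bp
  [197,213): 16 bp
  [213,220): 7 bp
  [220,226): 6 bp
  [226,241): 15 bp
  [241,245): 4 bp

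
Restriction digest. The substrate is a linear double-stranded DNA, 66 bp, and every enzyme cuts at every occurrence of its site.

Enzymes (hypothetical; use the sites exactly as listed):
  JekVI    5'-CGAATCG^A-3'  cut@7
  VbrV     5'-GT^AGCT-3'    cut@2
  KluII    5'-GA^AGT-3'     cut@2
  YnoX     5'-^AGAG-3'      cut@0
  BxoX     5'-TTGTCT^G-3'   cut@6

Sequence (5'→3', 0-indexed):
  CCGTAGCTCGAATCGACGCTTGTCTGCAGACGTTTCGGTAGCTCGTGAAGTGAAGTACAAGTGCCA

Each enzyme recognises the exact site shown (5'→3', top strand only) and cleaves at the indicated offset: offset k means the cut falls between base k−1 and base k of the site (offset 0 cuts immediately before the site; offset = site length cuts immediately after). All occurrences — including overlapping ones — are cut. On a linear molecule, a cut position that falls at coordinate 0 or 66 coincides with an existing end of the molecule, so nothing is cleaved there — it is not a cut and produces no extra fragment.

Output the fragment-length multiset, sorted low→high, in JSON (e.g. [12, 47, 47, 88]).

[4,5,9,10,11,13,14]

Per-enzyme occurrences:
  JekVI CGAATCGA/7: at [8] ⇒ [15]
  VbrV GTAGCT/2: at [2, 37] ⇒ [4, 39]
  KluII GAAGT/2: at [46, 51] ⇒ [48, 53]
  YnoX (AGAG, off=0): no sites
  BxoX TTGTCTG/6: at [19] ⇒ [25]

All cut coordinates (distinct, sorted): [4, 15, 25, 39, 48, 53]

Fragments:
  [0,4): 4 bp
  [4,15): 11 bp
  [15,25): 10 bp
  [25,39): 14 bp
  [39,48): 9 bp
  [48,53): 5 bp
  [53,66): 13 bp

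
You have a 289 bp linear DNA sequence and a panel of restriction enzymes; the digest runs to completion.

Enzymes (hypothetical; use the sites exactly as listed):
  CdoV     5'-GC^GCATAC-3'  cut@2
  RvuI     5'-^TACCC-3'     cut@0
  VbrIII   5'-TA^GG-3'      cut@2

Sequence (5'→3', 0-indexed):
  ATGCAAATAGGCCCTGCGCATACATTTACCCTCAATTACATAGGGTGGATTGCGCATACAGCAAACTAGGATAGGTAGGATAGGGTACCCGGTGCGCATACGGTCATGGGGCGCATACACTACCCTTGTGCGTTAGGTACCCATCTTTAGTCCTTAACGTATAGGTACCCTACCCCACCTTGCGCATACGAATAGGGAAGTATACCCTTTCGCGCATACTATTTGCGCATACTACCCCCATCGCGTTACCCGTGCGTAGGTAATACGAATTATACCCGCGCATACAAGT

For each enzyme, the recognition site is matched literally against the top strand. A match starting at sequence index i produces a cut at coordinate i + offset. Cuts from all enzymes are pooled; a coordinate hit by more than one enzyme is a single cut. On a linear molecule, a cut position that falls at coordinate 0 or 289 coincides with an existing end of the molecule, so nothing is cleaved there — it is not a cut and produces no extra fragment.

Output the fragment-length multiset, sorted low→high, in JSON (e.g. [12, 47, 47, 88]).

Site scan:
  CdoV GCGCATAC/2: at [15, 51, 93, 110, 181, 211, 224, 277] ⇒ [17, 53, 95, 112, 183, 213, 226, 279]
  RvuI TACCC/0: at [26, 85, 120, 137, 165, 170, 202, 232, 246, 272] ⇒ [26, 85, 120, 137, 165, 170, 202, 232, 246, 272]
  VbrIII TAGG/2: at [7, 40, 66, 71, 75, 80, 133, 161, 192, 256] ⇒ [9, 42, 68, 73, 77, 82, 135, 163, 194, 258]

All cut coordinates (distinct, sorted): [9, 17, 26, 42, 53, 68, 73, 77, 82, 85, 95, 112, 120, 135, 137, 163, 165, 170, 183, 194, 202, 213, 226, 232, 246, 258, 272, 279]

Fragments:
  [0,9): 9 bp
  [9,17): 8 bp
  [17,26): 9 bp
  [26,42): 16 bp
  [42,53): 11 bp
  [53,68): 15 bp
  [68,73): 5 bp
  [73,77): 4 bp
  [77,82): 5 bp
  [82,85): 3 bp
  [85,95): 10 bp
  [95,112): 17 bp
  [112,120): 8 bp
  [120,135): 15 bp
  [135,137): 2 bp
  [137,163): 26 bp
  [163,165): 2 bp
  [165,170): 5 bp
  [170,183): 13 bp
  [183,194): 11 bp
  [194,202): 8 bp
  [202,213): 11 bp
  [213,226): 13 bp
  [226,232): 6 bp
  [232,246): 14 bp
  [246,258): 12 bp
  [258,272): 14 bp
  [272,279): 7 bp
  [279,289): 10 bp

[2,2,3,4,5,5,5,6,7,8,8,8,9,9,10,10,11,11,11,12,13,13,14,14,15,15,16,17,26]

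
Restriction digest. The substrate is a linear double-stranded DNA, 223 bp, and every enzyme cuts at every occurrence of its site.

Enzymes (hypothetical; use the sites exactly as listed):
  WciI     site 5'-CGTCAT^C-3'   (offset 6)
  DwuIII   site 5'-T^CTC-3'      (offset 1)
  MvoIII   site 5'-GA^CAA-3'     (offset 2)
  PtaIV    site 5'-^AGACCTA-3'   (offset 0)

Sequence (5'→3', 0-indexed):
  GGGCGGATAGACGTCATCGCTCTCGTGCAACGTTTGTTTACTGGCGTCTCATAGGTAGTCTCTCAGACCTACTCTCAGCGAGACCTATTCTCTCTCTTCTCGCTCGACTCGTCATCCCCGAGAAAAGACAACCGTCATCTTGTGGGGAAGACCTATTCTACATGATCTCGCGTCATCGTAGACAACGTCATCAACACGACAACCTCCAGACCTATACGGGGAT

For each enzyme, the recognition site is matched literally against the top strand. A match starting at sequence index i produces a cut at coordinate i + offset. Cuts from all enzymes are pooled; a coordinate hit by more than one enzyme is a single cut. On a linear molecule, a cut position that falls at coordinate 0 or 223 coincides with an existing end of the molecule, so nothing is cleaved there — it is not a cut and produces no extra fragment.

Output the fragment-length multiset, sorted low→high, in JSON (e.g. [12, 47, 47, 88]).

Site scan:
  WciI (CGTCATC, off=6): starts [11, 109, 132, 170, 185] → cuts [17, 115, 138, 176, 191]
  DwuIII (TCTC, off=1): starts [20, 46, 58, 60, 72, 88, 90, 92, 97, 165] → cuts [21, 47, 59, 61, 73, 89, 91, 93, 98, 166]
  MvoIII (GACAA, off=2): starts [126, 180, 197] → cuts [128, 182, 199]
  PtaIV (AGACCTA, off=0): starts [64, 80, 148, 207] → cuts [64, 80, 148, 207]

Pooled cuts: [17, 21, 47, 59, 61, 64, 73, 80, 89, 91, 93, 98, 115, 128, 138, 148, 166, 176, 182, 191, 199, 207]

Fragments:
  [0,17): 17 bp
  [17,21): 4 bp
  [21,47): 26 bp
  [47,59): 12 bp
  [59,61): 2 bp
  [61,64): 3 bp
  [64,73): 9 bp
  [73,80): 7 bp
  [80,89): 9 bp
  [89,91): 2 bp
  [91,93): 2 bp
  [93,98): 5 bp
  [98,115): 17 bp
  [115,128): 13 bp
  [128,138): 10 bp
  [138,148): 10 bp
  [148,166): 18 bp
  [166,176): 10 bp
  [176,182): 6 bp
  [182,191): 9 bp
  [191,199): 8 bp
  [199,207): 8 bp
  [207,223): 16 bp

[2,2,2,3,4,5,6,7,8,8,9,9,9,10,10,10,12,13,16,17,17,18,26]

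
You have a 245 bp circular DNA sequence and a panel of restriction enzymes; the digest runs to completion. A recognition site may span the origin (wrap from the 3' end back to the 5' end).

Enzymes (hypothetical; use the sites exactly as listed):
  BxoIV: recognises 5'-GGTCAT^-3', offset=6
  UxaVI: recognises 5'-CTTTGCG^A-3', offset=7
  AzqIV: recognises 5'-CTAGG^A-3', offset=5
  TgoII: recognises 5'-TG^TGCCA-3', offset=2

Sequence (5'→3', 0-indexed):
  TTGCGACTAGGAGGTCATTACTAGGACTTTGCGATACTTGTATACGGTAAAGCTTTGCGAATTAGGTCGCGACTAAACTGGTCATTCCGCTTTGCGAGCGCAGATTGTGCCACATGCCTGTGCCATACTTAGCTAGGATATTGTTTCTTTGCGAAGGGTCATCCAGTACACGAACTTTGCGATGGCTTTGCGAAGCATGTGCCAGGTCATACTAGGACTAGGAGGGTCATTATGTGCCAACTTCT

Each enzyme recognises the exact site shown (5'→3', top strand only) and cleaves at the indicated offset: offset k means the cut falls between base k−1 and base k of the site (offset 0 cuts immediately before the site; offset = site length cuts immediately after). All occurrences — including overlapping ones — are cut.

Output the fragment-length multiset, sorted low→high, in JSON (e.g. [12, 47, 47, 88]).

Scan for sites:
  BxoIV (GGTCAT, off=6): starts [12, 79, 156, 204, 224] → cuts [18, 85, 162, 210, 230]
  UxaVI (CTTTGCGA, off=7): starts [26, 52, 89, 146, 174, 185, 243] → cuts [5, 33, 59, 96, 153, 181, 192]
  AzqIV (CTAGGA, off=5): starts [6, 20, 132, 211, 217] → cuts [11, 25, 137, 216, 222]
  TgoII (TGTGCCA, off=2): starts [105, 118, 197, 232] → cuts [107, 120, 199, 234]

All cut coordinates (distinct, sorted): [5, 11, 18, 25, 33, 59, 85, 96, 107, 120, 137, 153, 162, 181, 192, 199, 210, 216, 222, 230, 234]

Fragment lengths:
  5→11: 6 bp
  11→18: 7 bp
  18→25: 7 bp
  25→33: 8 bp
  33→59: 26 bp
  59→85: 26 bp
  85→96: 11 bp
  96→107: 11 bp
  107→120: 13 bp
  120→137: 17 bp
  137→153: 16 bp
  153→162: 9 bp
  162→181: 19 bp
  181→192: 11 bp
  192→199: 7 bp
  199→210: 11 bp
  210→216: 6 bp
  216→222: 6 bp
  222→230: 8 bp
  230→234: 4 bp
  234→5 (wrap): 245-234+5 = 16 bp

[4,6,6,6,7,7,7,8,8,9,11,11,11,11,13,16,16,17,19,26,26]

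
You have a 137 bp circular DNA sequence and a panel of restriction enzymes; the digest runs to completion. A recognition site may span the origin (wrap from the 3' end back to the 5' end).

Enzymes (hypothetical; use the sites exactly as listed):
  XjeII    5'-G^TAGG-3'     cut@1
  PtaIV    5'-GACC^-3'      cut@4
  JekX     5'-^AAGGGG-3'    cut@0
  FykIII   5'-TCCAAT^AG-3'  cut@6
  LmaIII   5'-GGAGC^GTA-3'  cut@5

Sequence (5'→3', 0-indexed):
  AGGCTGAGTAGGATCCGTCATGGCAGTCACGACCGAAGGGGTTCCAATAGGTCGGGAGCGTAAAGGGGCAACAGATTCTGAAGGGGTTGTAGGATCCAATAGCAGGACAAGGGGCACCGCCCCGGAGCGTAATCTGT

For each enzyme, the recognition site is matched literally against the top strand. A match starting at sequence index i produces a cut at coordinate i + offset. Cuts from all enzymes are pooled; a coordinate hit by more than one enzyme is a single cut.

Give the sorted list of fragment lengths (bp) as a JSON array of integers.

[1,3,8,8,9,9,11,11,13,18,20,26]

Site scan:
  XjeII GTAGG/1: at [7, 88, 135] ⇒ [8, 89, 136]
  PtaIV GACC/4: at [30] ⇒ [34]
  JekX AAGGGG/0: at [35, 62, 80, 108] ⇒ [35, 62, 80, 108]
  FykIII TCCAATAG/6: at [42, 94] ⇒ [48, 100]
  LmaIII GGAGCGTA/5: at [54, 123] ⇒ [59, 128]

Pooled cuts: [8, 34, 35, 48, 59, 62, 80, 89, 100, 108, 128, 136]

Fragments:
  8→34: 26 bp
  34→35: 1 bp
  35→48: 13 bp
  48→59: 11 bp
  59→62: 3 bp
  62→80: 18 bp
  80→89: 9 bp
  89→100: 11 bp
  100→108: 8 bp
  108→128: 20 bp
  128→136: 8 bp
  136→8 (wrap): 137-136+8 = 9 bp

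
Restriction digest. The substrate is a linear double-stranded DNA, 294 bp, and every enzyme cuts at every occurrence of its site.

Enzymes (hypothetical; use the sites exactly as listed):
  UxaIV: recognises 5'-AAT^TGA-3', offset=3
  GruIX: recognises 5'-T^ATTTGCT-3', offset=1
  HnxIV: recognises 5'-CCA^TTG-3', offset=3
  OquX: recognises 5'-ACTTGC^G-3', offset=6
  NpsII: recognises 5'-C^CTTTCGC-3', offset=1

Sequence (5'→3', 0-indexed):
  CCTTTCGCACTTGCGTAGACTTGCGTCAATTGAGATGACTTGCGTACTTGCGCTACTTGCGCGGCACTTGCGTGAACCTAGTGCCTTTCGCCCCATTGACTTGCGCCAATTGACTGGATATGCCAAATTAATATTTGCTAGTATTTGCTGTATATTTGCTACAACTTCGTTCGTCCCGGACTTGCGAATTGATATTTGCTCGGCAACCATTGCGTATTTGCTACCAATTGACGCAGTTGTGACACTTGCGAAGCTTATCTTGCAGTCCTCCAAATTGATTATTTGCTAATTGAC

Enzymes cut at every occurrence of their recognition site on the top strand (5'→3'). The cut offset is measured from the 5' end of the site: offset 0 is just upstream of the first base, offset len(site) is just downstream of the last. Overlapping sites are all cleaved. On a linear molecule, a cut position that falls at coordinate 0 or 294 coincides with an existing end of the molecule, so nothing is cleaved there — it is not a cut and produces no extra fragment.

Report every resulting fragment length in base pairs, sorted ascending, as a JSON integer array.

[1,4,4,4,5,6,6,6,8,9,9,10,10,10,11,11,11,13,13,13,13,16,21,22,26,32]

Per-enzyme occurrences:
  UxaIV AATTGA/3: at [27, 107, 186, 225, 272, 287] ⇒ [30, 110, 189, 228, 275, 290]
  GruIX TATTTGCT/1: at [131, 141, 152, 192, 214, 279] ⇒ [132, 142, 153, 193, 215, 280]
  HnxIV CCATTG/3: at [92, 206] ⇒ [95, 209]
  OquX ACTTGCG/6: at [8, 18, 37, 45, 54, 65, 98, 179, 243] ⇒ [14, 24, 43, 51, 60, 71, 104, 185, 249]
  NpsII CCTTTCGC/1: at [0, 83] ⇒ [1, 84]

Pooled cuts: [1, 14, 24, 30, 43, 51, 60, 71, 84, 95, 104, 110, 132, 142, 153, 185, 189, 193, 209, 215, 228, 249, 275, 280, 290]

Fragments:
  [0,1): 1 bp
  [1,14): 13 bp
  [14,24): 10 bp
  [24,30): 6 bp
  [30,43): 13 bp
  [43,51): 8 bp
  [51,60): 9 bp
  [60,71): 11 bp
  [71,84): 13 bp
  [84,95): 11 bp
  [95,104): 9 bp
  [104,110): 6 bp
  [110,132): 22 bp
  [132,142): 10 bp
  [142,153): 11 bp
  [153,185): 32 bp
  [185,189): 4 bp
  [189,193): 4 bp
  [193,209): 16 bp
  [209,215): 6 bp
  [215,228): 13 bp
  [228,249): 21 bp
  [249,275): 26 bp
  [275,280): 5 bp
  [280,290): 10 bp
  [290,294): 4 bp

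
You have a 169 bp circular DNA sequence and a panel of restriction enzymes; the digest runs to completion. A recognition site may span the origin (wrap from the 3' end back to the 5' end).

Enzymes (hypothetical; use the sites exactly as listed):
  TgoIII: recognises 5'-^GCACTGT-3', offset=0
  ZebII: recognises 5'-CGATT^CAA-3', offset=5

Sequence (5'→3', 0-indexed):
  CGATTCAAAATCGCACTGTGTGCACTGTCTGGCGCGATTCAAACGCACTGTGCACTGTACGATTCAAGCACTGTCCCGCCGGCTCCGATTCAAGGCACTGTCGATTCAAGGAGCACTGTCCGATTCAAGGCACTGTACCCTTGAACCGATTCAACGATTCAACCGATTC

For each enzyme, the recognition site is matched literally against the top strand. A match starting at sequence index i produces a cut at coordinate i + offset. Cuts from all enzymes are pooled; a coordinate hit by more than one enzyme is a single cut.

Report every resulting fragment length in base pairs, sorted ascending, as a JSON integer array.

[3,4,4,5,6,7,7,8,9,12,13,13,15,18,22,23]

Scan for sites:
  TgoIII GCACTGT/0: at [12, 21, 44, 51, 67, 94, 112, 129] ⇒ [12, 21, 44, 51, 67, 94, 112, 129]
  ZebII CGATTCAA/5: at [0, 34, 59, 85, 101, 120, 146, 154] ⇒ [5, 39, 64, 90, 106, 125, 151, 159]

Pooled cuts: [5, 12, 21, 39, 44, 51, 64, 67, 90, 94, 106, 112, 125, 129, 151, 159]

Fragments:
  5→12: 7 bp
  12→21: 9 bp
  21→39: 18 bp
  39→44: 5 bp
  44→51: 7 bp
  51→64: 13 bp
  64→67: 3 bp
  67→90: 23 bp
  90→94: 4 bp
  94→106: 12 bp
  106→112: 6 bp
  112→125: 13 bp
  125→129: 4 bp
  129→151: 22 bp
  151→159: 8 bp
  159→5 (wrap): 169-159+5 = 15 bp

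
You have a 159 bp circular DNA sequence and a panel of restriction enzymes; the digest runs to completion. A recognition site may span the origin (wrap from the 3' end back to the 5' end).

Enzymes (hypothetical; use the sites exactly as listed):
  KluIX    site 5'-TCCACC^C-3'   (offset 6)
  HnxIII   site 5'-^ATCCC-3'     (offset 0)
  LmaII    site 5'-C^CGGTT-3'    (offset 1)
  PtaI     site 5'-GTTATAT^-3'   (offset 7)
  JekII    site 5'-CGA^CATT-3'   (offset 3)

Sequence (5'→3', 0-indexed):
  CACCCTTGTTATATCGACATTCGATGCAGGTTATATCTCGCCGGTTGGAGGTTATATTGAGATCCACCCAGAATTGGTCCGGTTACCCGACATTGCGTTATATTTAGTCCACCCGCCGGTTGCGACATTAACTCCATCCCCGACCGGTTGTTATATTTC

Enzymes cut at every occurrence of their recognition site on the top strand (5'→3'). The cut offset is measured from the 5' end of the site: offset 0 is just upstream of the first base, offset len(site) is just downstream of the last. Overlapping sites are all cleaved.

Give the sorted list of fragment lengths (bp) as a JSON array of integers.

Per-enzyme occurrences:
  KluIX (TCCACCC, off=6): starts [62, 107, 157] → cuts [4, 68, 113]
  HnxIII (ATCCC, off=0): starts [135] → cuts [135]
  LmaII (CCGGTT, off=1): starts [40, 78, 115, 143] → cuts [41, 79, 116, 144]
  PtaI (GTTATAT, off=7): starts [7, 29, 50, 96, 149] → cuts [14, 36, 57, 103, 156]
  JekII (CGACATT, off=3): starts [14, 87, 122] → cuts [17, 90, 125]

All cut coordinates (distinct, sorted): [4, 14, 17, 36, 41, 57, 68, 79, 90, 103, 113, 116, 125, 135, 144, 156]

Fragments:
  4→14: 10 bp
  14→17: 3 bp
  17→36: 19 bp
  36→41: 5 bp
  41→57: 16 bp
  57→68: 11 bp
  68→79: 11 bp
  79→90: 11 bp
  90→103: 13 bp
  103→113: 10 bp
  113→116: 3 bp
  116→125: 9 bp
  125→135: 10 bp
  135→144: 9 bp
  144→156: 12 bp
  156→4 (wrap): 159-156+4 = 7 bp

[3,3,5,7,9,9,10,10,10,11,11,11,12,13,16,19]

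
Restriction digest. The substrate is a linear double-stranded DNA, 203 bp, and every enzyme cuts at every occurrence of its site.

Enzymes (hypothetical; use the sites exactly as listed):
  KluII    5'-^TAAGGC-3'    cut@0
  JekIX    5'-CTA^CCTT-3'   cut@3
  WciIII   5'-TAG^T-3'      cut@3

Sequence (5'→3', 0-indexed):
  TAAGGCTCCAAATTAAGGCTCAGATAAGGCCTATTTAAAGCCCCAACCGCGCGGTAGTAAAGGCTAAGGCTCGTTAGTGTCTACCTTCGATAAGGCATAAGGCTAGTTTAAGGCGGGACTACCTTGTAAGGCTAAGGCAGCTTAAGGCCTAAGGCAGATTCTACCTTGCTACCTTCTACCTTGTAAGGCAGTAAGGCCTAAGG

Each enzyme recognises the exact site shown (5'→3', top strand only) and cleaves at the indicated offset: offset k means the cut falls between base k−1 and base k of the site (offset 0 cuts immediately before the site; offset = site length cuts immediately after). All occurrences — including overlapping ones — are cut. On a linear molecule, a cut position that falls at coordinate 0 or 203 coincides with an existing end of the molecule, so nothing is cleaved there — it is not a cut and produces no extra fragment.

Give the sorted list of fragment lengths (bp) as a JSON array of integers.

[2,5,5,6,6,7,7,7,7,7,8,8,9,10,11,12,13,13,13,14,33]

Site scan:
  KluII (TAAGGC, off=0): starts [0, 13, 24, 64, 90, 97, 108, 126, 132, 142, 149, 183, 191] → cuts [13, 24, 64, 90, 97, 108, 126, 132, 142, 149, 183, 191] (position 0 is a terminus of the linear molecule — no cut)
  JekIX (CTACCTT, off=3): starts [80, 118, 160, 168, 175] → cuts [83, 121, 163, 171, 178]
  WciIII (TAGT, off=3): starts [54, 74, 103] → cuts [57, 77, 106]

Pooled cuts: [13, 24, 57, 64, 77, 83, 90, 97, 106, 108, 121, 126, 132, 142, 149, 163, 171, 178, 183, 191]

Fragments:
  [0,13): 13 bp
  [13,24): 11 bp
  [24,57): 33 bp
  [57,64): 7 bp
  [64,77): 13 bp
  [77,83): 6 bp
  [83,90): 7 bp
  [90,97): 7 bp
  [97,106): 9 bp
  [106,108): 2 bp
  [108,121): 13 bp
  [121,126): 5 bp
  [126,132): 6 bp
  [132,142): 10 bp
  [142,149): 7 bp
  [149,163): 14 bp
  [163,171): 8 bp
  [171,178): 7 bp
  [178,183): 5 bp
  [183,191): 8 bp
  [191,203): 12 bp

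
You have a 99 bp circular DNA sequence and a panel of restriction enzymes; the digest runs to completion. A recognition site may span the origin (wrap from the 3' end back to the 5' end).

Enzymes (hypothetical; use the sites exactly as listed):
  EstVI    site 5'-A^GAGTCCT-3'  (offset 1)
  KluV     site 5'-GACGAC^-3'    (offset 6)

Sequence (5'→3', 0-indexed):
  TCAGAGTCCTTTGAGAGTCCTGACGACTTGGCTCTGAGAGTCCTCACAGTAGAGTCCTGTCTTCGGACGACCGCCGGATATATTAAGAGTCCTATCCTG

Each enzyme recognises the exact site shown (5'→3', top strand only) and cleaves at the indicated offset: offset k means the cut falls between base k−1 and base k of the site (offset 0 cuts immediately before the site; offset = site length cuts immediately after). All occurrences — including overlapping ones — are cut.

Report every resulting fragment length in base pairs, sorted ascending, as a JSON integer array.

[10,11,13,14,15,16,20]

Site scan:
  EstVI (AGAGTCCT, off=1): starts [2, 13, 36, 50, 85] → cuts [3, 14, 37, 51, 86]
  KluV (GACGAC, off=6): starts [21, 65] → cuts [27, 71]

All cut coordinates (distinct, sorted): [3, 14, 27, 37, 51, 71, 86]

Fragment lengths:
  3→14: 11 bp
  14→27: 13 bp
  27→37: 10 bp
  37→51: 14 bp
  51→71: 20 bp
  71→86: 15 bp
  86→3 (wrap): 99-86+3 = 16 bp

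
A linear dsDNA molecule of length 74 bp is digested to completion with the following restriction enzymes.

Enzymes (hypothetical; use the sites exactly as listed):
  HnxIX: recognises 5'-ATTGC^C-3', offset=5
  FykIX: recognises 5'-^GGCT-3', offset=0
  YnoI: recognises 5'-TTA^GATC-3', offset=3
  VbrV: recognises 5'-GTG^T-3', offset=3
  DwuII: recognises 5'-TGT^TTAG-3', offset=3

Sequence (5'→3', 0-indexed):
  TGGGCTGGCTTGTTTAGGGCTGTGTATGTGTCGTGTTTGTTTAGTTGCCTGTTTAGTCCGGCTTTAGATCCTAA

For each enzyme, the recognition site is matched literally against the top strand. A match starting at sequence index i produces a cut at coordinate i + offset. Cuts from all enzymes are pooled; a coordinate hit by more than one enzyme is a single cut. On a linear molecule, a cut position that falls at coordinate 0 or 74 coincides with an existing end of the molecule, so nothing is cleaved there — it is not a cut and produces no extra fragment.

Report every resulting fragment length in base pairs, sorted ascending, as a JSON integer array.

[2,4,4,5,5,6,7,7,7,7,8,12]

Site scan:
  HnxIX (ATTGCC, off=5): no sites
  FykIX GGCT/0: at [2, 6, 17, 59] ⇒ [2, 6, 17, 59]
  YnoI TTAGATC/3: at [63] ⇒ [66]
  VbrV GTGT/3: at [21, 27, 32] ⇒ [24, 30, 35]
  DwuII TGTTTAG/3: at [10, 37, 49] ⇒ [13, 40, 52]

Pooled cuts: [2, 6, 13, 17, 24, 30, 35, 40, 52, 59, 66]

Fragments:
  [0,2): 2 bp
  [2,6): 4 bp
  [6,13): 7 bp
  [13,17): 4 bp
  [17,24): 7 bp
  [24,30): 6 bp
  [30,35): 5 bp
  [35,40): 5 bp
  [40,52): 12 bp
  [52,59): 7 bp
  [59,66): 7 bp
  [66,74): 8 bp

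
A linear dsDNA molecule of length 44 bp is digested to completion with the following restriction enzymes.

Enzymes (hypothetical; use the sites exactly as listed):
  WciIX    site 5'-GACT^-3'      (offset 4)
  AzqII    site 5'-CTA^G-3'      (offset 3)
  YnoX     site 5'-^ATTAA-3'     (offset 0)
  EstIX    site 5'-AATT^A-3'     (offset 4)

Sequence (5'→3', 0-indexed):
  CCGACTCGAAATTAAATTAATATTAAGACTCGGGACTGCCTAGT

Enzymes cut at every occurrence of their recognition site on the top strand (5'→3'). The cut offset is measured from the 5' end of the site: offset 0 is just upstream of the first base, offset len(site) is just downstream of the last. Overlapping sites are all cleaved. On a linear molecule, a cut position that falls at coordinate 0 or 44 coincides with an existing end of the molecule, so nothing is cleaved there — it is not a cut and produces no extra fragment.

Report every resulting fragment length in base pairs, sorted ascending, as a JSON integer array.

[2,2,3,3,3,4,5,6,7,9]

Per-enzyme occurrences:
  WciIX (GACT, off=4): starts [2, 26, 33] → cuts [6, 30, 37]
  AzqII (CTAG, off=3): starts [39] → cuts [42]
  YnoX (ATTAA, off=0): starts [10, 15, 21] → cuts [10, 15, 21]
  EstIX (AATTA, off=4): starts [9, 14] → cuts [13, 18]

Pooled cuts: [6, 10, 13, 15, 18, 21, 30, 37, 42]

Fragment lengths:
  [0,6): 6 bp
  [6,10): 4 bp
  [10,13): 3 bp
  [13,15): 2 bp
  [15,18): 3 bp
  [18,21): 3 bp
  [21,30): 9 bp
  [30,37): 7 bp
  [37,42): 5 bp
  [42,44): 2 bp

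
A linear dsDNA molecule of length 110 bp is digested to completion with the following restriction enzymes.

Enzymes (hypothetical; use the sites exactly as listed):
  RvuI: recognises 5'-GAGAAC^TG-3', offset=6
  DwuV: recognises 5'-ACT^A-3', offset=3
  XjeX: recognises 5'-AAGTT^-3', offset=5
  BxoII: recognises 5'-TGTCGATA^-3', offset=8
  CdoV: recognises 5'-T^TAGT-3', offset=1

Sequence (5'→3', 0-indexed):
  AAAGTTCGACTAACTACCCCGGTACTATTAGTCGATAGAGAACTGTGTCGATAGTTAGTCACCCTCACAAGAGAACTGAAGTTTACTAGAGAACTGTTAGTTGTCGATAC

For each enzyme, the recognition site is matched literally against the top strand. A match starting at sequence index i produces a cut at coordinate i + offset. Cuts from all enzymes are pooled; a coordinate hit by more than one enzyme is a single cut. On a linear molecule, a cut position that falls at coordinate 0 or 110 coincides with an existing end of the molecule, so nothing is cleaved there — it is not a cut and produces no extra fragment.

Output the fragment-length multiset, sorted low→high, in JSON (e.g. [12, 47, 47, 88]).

[1,2,2,3,4,4,5,6,7,7,10,11,12,15,21]

Site scan:
  RvuI (GAGAACTG, off=6): starts [37, 70, 88] → cuts [43, 76, 94]
  DwuV (ACTA, off=3): starts [8, 12, 23, 84] → cuts [11, 15, 26, 87]
  XjeX (AAGTT, off=5): starts [1, 78] → cuts [6, 83]
  BxoII (TGTCGATA, off=8): starts [45, 101] → cuts [53, 109]
  CdoV (TTAGT, off=1): starts [27, 54, 96] → cuts [28, 55, 97]

All cut coordinates (distinct, sorted): [6, 11, 15, 26, 28, 43, 53, 55, 76, 83, 87, 94, 97, 109]

Fragments:
  [0,6): 6 bp
  [6,11): 5 bp
  [11,15): 4 bp
  [15,26): 11 bp
  [26,28): 2 bp
  [28,43): 15 bp
  [43,53): 10 bp
  [53,55): 2 bp
  [55,76): 21 bp
  [76,83): 7 bp
  [83,87): 4 bp
  [87,94): 7 bp
  [94,97): 3 bp
  [97,109): 12 bp
  [109,110): 1 bp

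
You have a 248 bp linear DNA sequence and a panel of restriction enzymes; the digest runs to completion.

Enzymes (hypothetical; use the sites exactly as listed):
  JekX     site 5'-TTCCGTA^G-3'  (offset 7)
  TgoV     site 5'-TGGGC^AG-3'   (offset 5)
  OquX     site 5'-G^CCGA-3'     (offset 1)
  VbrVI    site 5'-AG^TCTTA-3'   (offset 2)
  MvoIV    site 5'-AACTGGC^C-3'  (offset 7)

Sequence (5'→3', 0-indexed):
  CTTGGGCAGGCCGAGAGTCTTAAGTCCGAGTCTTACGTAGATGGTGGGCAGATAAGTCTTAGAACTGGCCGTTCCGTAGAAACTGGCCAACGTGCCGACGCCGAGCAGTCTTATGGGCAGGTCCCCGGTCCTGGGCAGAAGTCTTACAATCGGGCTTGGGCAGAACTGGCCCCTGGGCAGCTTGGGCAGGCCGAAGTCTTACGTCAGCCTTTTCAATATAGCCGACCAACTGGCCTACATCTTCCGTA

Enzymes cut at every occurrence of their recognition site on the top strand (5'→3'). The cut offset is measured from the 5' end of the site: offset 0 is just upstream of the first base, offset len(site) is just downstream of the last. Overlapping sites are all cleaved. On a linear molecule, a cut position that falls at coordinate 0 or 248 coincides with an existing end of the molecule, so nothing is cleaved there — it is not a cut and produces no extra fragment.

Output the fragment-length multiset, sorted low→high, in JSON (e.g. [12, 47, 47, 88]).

[3,3,5,6,6,7,7,7,7,8,8,9,9,9,9,10,13,13,13,14,18,19,20,25]

Per-enzyme occurrences:
  JekX (TTCCGTAG, off=7): starts [71] → cuts [78]
  TgoV (TGGGCAG, off=5): starts [2, 44, 113, 131, 156, 173, 182] → cuts [7, 49, 118, 136, 161, 178, 187]
  OquX (GCCGA, off=1): starts [9, 93, 99, 189, 220] → cuts [10, 94, 100, 190, 221]
  VbrVI (AGTCTTA, off=2): starts [15, 28, 54, 106, 139, 194] → cuts [17, 30, 56, 108, 141, 196]
  MvoIV (AACTGGCC, off=7): starts [62, 80, 163, 227] → cuts [69, 87, 170, 234]

Pooled cuts: [7, 10, 17, 30, 49, 56, 69, 78, 87, 94, 100, 108, 118, 136, 141, 161, 170, 178, 187, 190, 196, 221, 234]

Fragments:
  [0,7): 7 bp
  [7,10): 3 bp
  [10,17): 7 bp
  [17,30): 13 bp
  [30,49): 19 bp
  [49,56): 7 bp
  [56,69): 13 bp
  [69,78): 9 bp
  [78,87): 9 bp
  [87,94): 7 bp
  [94,100): 6 bp
  [100,108): 8 bp
  [108,118): 10 bp
  [118,136): 18 bp
  [136,141): 5 bp
  [141,161): 20 bp
  [161,170): 9 bp
  [170,178): 8 bp
  [178,187): 9 bp
  [187,190): 3 bp
  [190,196): 6 bp
  [196,221): 25 bp
  [221,234): 13 bp
  [234,248): 14 bp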